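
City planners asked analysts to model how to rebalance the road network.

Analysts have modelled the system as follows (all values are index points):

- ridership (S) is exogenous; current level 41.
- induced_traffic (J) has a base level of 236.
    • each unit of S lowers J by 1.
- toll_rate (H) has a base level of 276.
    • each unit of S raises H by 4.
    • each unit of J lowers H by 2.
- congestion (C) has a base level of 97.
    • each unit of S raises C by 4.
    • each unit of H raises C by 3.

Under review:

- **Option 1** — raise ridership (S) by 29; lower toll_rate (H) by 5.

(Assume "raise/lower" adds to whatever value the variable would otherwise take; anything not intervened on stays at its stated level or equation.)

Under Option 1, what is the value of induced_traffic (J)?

Option 1 (S + 29, H − 5):
  S = 41 + 29 = 70
  J = 236 − 70 = 166

166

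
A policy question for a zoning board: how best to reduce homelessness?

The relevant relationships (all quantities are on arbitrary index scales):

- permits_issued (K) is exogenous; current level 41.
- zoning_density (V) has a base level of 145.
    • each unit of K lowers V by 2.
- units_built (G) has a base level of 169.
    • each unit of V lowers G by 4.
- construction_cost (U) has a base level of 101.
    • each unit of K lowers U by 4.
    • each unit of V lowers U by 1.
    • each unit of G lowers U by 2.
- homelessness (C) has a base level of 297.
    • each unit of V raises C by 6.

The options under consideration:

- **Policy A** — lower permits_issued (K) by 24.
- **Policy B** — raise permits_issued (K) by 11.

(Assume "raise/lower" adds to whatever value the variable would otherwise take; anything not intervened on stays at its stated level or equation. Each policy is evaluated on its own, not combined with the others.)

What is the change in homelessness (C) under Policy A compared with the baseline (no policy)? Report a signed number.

288

Baseline:
  K = 41
  V = 145 − 2·41 = 63
  C = 297 + 6·63 = 675
Policy A (K − 24):
  K = 41 − 24 = 17
  V = 145 − 2·17 = 111
  C = 297 + 6·111 = 963
Change in C: 963 − 675 = 288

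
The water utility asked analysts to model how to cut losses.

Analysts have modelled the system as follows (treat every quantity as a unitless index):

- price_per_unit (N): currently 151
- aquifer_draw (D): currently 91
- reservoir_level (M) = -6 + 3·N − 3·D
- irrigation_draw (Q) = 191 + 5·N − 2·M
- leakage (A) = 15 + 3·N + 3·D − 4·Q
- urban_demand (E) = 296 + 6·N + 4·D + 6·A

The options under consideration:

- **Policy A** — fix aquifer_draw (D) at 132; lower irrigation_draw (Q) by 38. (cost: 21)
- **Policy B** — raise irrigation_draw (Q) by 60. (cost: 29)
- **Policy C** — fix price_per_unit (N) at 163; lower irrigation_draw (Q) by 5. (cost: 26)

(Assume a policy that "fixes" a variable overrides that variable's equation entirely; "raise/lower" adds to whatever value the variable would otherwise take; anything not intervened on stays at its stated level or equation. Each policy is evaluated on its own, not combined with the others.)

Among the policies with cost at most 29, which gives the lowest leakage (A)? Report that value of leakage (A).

Policy A (D := 132, Q − 38):
  N = 151
  D = 132
  M = -6 + 3·151 − 3·132 = 51
  Q = 191 + 5·151 − 2·51 (−38 from intervention) = 806
  A = 15 + 3·151 + 3·132 − 4·806 = -2360
Policy B (Q + 60):
  N = 151
  D = 91
  M = -6 + 3·151 − 3·91 = 174
  Q = 191 + 5·151 − 2·174 (+60 from intervention) = 658
  A = 15 + 3·151 + 3·91 − 4·658 = -1891
Policy C (N := 163, Q − 5):
  N = 163
  D = 91
  M = -6 + 3·163 − 3·91 = 210
  Q = 191 + 5·163 − 2·210 (−5 from intervention) = 581
  A = 15 + 3·163 + 3·91 − 4·581 = -1547
Comparing — Policy A: A=-2360, Policy B: A=-1891, Policy C: A=-1547. Lowest is -2360 (Policy A).

-2360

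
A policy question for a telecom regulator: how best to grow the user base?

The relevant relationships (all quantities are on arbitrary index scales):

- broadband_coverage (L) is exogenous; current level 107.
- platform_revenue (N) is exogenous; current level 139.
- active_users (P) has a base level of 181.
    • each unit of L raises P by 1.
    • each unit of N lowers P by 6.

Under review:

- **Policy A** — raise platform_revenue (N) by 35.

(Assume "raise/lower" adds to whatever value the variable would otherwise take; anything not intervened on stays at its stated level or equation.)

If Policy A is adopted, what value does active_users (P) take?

-756

Policy A (N + 35):
  L = 107
  N = 139 + 35 = 174
  P = 181 + 107 − 6·174 = -756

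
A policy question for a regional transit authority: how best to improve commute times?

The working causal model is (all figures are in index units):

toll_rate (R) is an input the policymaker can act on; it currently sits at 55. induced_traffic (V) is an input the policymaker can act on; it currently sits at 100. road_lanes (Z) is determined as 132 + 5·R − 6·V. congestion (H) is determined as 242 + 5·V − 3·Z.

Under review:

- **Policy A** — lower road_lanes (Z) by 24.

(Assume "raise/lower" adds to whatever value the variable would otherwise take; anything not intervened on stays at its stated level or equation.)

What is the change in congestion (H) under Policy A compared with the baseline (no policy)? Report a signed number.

72

Baseline:
  R = 55
  V = 100
  Z = 132 + 5·55 − 6·100 = -193
  H = 242 + 5·100 − 3·(-193) = 1321
Policy A (Z − 24):
  R = 55
  V = 100
  Z = 132 + 5·55 − 6·100 (−24 from intervention) = -217
  H = 242 + 5·100 − 3·(-217) = 1393
Change in H: 1393 − 1321 = 72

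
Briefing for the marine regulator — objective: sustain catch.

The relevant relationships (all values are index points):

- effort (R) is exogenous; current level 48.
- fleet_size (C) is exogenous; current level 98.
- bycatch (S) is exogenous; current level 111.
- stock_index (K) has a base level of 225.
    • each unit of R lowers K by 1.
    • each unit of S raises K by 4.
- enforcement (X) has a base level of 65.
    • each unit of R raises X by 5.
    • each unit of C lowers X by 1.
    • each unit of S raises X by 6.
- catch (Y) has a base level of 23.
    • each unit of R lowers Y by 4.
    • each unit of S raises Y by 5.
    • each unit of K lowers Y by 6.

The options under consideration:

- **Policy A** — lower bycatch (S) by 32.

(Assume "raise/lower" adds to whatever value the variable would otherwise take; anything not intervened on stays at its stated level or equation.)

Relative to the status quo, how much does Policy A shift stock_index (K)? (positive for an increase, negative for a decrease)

Baseline:
  R = 48
  S = 111
  K = 225 − 48 + 4·111 = 621
Policy A (S − 32):
  R = 48
  S = 111 − 32 = 79
  K = 225 − 48 + 4·79 = 493
Change in K: 493 − 621 = -128

-128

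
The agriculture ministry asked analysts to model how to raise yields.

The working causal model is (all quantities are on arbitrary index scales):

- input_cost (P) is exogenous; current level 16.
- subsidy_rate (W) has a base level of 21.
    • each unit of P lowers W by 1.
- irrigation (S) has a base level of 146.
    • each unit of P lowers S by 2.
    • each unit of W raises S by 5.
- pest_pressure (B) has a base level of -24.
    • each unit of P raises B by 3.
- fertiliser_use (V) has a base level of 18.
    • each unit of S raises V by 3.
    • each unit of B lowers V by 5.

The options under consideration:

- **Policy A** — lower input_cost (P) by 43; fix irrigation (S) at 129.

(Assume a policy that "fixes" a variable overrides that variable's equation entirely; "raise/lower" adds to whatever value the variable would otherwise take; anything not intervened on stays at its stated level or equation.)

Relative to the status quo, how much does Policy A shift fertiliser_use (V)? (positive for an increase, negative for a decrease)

615

Baseline:
  P = 16
  W = 21 − 16 = 5
  S = 146 − 2·16 + 5·5 = 139
  B = -24 + 3·16 = 24
  V = 18 + 3·139 − 5·24 = 315
Policy A (P − 43, S := 129):
  P = 16 − 43 = -27
  W = 21 − (-27) = 48
  S = 129
  B = -24 + 3·(-27) = -105
  V = 18 + 3·129 − 5·(-105) = 930
Change in V: 930 − 315 = 615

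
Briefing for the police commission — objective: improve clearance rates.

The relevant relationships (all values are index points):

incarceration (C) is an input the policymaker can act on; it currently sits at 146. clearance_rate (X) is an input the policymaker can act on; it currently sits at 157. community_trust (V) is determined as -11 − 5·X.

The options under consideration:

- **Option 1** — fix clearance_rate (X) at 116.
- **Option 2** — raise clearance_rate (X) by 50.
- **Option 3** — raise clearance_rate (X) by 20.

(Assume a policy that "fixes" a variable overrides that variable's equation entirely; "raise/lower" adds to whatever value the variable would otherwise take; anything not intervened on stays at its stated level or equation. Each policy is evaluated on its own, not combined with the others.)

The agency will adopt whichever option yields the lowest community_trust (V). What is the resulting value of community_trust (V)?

Option 1 (X := 116):
  X = 116
  V = -11 − 5·116 = -591
Option 2 (X + 50):
  X = 157 + 50 = 207
  V = -11 − 5·207 = -1046
Option 3 (X + 20):
  X = 157 + 20 = 177
  V = -11 − 5·177 = -896
Comparing — Option 1: V=-591, Option 2: V=-1046, Option 3: V=-896. Lowest is -1046 (Option 2).

-1046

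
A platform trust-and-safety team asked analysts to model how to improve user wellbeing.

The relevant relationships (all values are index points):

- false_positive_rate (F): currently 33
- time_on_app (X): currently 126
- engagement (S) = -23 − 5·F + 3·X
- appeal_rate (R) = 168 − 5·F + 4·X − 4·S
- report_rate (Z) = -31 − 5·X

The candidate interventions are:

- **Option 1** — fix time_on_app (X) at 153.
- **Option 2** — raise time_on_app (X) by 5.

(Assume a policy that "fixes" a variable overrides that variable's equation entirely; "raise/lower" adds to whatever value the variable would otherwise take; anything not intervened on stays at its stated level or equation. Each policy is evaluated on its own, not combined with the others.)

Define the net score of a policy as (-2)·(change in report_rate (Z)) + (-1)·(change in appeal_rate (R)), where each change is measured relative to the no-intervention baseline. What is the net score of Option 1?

486

Baseline:
  F = 33
  X = 126
  S = -23 − 5·33 + 3·126 = 190
  R = 168 − 5·33 + 4·126 − 4·190 = -253
  Z = -31 − 5·126 = -661
Option 1 (X := 153):
  F = 33
  X = 153
  S = -23 − 5·33 + 3·153 = 271
  R = 168 − 5·33 + 4·153 − 4·271 = -469
  Z = -31 − 5·153 = -796
ΔZ = -796 − (-661) = -135; ΔR = -469 − (-253) = -216
Score = (-2)·(-135) + (-1)·(-216) = 486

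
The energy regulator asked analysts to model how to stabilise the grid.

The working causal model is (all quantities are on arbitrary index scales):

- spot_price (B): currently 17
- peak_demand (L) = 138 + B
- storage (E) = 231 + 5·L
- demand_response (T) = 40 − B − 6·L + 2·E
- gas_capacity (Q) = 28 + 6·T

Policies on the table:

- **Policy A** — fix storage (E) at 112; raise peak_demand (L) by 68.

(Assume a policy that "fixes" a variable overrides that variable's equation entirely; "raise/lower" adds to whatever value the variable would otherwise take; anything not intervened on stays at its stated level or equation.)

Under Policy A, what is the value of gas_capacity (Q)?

-6518

Policy A (E := 112, L + 68):
  B = 17
  L = 138 + 17 (+68 from intervention) = 223
  E = 112
  T = 40 − 17 − 6·223 + 2·112 = -1091
  Q = 28 + 6·(-1091) = -6518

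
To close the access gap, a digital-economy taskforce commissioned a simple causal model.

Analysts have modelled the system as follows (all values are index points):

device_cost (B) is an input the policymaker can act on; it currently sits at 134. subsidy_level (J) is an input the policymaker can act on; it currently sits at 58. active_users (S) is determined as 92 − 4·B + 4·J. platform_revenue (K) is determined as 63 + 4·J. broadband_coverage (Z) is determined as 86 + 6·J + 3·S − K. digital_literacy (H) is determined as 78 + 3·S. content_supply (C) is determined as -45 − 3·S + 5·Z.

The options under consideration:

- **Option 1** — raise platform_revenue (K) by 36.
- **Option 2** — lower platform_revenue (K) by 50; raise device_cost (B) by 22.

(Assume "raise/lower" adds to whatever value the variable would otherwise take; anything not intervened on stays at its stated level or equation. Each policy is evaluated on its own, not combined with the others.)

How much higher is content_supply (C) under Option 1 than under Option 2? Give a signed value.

Option 1 (K + 36):
  B = 134
  J = 58
  S = 92 − 4·134 + 4·58 = -212
  K = 63 + 4·58 (+36 from intervention) = 331
  Z = 86 + 6·58 + 3·(-212) − 331 = -533
  C = -45 − 3·(-212) + 5·(-533) = -2074
Option 2 (K − 50, B + 22):
  B = 134 + 22 = 156
  J = 58
  S = 92 − 4·156 + 4·58 = -300
  K = 63 + 4·58 (−50 from intervention) = 245
  Z = 86 + 6·58 + 3·(-300) − 245 = -711
  C = -45 − 3·(-300) + 5·(-711) = -2700
C: -2074 − (-2700) = 626

626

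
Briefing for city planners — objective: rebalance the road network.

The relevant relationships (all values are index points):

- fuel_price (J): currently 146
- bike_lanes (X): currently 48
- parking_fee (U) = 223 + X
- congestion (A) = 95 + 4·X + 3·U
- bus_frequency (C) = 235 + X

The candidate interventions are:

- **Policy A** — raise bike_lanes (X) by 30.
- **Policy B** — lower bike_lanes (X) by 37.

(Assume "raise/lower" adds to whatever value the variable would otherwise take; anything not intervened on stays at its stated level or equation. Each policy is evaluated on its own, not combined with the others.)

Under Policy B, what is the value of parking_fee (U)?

Policy B (X − 37):
  X = 48 − 37 = 11
  U = 223 + 11 = 234

234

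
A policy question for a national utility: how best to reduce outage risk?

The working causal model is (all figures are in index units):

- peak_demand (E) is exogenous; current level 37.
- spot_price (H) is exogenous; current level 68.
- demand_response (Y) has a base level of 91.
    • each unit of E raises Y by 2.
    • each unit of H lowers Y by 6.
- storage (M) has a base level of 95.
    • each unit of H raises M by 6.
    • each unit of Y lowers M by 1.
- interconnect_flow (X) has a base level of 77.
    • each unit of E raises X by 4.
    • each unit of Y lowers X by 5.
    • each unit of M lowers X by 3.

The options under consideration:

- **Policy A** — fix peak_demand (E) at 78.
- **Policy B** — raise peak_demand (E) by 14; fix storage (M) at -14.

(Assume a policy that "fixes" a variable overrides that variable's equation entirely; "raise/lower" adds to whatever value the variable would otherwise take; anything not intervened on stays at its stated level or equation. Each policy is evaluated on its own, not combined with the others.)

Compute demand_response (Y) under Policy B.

-215

Policy B (E + 14, M := -14):
  E = 37 + 14 = 51
  H = 68
  Y = 91 + 2·51 − 6·68 = -215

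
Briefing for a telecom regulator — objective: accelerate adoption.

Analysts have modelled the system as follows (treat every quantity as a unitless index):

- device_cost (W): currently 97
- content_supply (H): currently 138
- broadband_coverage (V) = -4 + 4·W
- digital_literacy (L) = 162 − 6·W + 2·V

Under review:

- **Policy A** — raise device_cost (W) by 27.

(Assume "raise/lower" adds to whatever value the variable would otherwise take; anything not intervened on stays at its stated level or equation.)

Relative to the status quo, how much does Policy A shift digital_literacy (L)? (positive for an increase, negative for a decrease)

54

Baseline:
  W = 97
  V = -4 + 4·97 = 384
  L = 162 − 6·97 + 2·384 = 348
Policy A (W + 27):
  W = 97 + 27 = 124
  V = -4 + 4·124 = 492
  L = 162 − 6·124 + 2·492 = 402
Change in L: 402 − 348 = 54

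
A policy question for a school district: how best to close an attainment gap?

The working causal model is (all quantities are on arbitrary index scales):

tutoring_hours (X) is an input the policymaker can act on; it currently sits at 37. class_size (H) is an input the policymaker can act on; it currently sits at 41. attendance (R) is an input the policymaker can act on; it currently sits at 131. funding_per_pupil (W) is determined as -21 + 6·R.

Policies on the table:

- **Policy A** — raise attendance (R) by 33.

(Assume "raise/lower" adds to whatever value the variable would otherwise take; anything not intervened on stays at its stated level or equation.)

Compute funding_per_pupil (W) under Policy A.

963

Policy A (R + 33):
  R = 131 + 33 = 164
  W = -21 + 6·164 = 963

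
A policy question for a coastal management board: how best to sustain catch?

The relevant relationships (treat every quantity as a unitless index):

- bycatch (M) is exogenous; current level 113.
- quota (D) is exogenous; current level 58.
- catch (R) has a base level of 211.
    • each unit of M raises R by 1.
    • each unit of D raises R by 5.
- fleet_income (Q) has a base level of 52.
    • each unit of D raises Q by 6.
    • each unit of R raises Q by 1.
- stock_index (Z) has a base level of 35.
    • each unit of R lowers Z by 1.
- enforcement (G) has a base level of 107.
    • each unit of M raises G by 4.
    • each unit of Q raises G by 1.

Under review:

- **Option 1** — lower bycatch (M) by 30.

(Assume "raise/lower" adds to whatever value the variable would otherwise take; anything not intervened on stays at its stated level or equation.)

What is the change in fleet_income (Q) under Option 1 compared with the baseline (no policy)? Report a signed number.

-30

Baseline:
  M = 113
  D = 58
  R = 211 + 113 + 5·58 = 614
  Q = 52 + 6·58 + 614 = 1014
Option 1 (M − 30):
  M = 113 − 30 = 83
  D = 58
  R = 211 + 83 + 5·58 = 584
  Q = 52 + 6·58 + 584 = 984
Change in Q: 984 − 1014 = -30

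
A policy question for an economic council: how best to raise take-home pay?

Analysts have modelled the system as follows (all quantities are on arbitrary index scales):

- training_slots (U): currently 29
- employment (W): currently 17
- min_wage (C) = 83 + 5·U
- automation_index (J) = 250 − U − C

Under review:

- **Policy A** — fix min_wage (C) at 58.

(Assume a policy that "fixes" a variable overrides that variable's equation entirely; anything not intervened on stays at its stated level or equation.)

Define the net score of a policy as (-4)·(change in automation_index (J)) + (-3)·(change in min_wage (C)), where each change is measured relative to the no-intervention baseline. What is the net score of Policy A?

-170

Baseline:
  U = 29
  C = 83 + 5·29 = 228
  J = 250 − 29 − 228 = -7
Policy A (C := 58):
  U = 29
  C = 58
  J = 250 − 29 − 58 = 163
ΔJ = 163 − (-7) = 170; ΔC = 58 − 228 = -170
Score = (-4)·170 + (-3)·(-170) = -170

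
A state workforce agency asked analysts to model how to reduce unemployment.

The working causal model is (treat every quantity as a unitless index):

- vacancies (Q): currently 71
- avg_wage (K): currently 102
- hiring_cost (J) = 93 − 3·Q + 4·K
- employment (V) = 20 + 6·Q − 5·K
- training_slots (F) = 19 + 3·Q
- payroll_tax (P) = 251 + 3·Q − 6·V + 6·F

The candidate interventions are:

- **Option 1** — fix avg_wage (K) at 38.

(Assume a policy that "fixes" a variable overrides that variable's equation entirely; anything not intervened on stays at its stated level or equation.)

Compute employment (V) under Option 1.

Option 1 (K := 38):
  Q = 71
  K = 38
  V = 20 + 6·71 − 5·38 = 256

256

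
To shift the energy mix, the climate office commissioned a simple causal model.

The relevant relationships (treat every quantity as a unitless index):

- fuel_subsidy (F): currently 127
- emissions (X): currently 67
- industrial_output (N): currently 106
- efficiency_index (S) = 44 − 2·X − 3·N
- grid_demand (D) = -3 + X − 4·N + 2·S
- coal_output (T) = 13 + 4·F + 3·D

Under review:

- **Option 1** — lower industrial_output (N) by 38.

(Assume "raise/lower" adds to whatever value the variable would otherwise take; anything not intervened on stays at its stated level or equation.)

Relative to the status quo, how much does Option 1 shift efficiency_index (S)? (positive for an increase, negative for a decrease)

114

Baseline:
  X = 67
  N = 106
  S = 44 − 2·67 − 3·106 = -408
Option 1 (N − 38):
  X = 67
  N = 106 − 38 = 68
  S = 44 − 2·67 − 3·68 = -294
Change in S: -294 − (-408) = 114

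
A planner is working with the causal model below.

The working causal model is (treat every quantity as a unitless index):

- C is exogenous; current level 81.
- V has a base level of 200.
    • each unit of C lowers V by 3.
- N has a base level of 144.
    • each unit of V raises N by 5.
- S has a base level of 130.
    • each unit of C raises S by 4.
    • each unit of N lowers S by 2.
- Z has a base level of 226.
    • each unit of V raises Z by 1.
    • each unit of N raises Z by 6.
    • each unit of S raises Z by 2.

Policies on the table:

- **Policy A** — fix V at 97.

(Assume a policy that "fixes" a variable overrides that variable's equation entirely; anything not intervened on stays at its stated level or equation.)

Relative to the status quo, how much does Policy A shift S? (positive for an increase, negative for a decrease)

-1400

Baseline:
  C = 81
  V = 200 − 3·81 = -43
  N = 144 + 5·(-43) = -71
  S = 130 + 4·81 − 2·(-71) = 596
Policy A (V := 97):
  C = 81
  V = 97
  N = 144 + 5·97 = 629
  S = 130 + 4·81 − 2·629 = -804
Change in S: -804 − 596 = -1400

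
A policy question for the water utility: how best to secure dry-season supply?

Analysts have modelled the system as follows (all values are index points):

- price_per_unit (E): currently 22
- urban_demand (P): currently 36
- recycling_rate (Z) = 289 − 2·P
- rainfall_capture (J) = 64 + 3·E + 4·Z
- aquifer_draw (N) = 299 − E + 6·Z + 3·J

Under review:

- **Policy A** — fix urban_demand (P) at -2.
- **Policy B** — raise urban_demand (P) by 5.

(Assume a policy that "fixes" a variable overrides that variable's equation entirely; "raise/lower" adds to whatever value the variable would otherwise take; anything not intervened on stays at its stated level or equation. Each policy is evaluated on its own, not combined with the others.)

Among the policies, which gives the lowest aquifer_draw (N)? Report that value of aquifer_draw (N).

4393

Policy A (P := -2):
  E = 22
  P = -2
  Z = 289 − 2·(-2) = 293
  J = 64 + 3·22 + 4·293 = 1302
  N = 299 − 22 + 6·293 + 3·1302 = 5941
Policy B (P + 5):
  E = 22
  P = 36 + 5 = 41
  Z = 289 − 2·41 = 207
  J = 64 + 3·22 + 4·207 = 958
  N = 299 − 22 + 6·207 + 3·958 = 4393
Comparing — Policy A: N=5941, Policy B: N=4393. Lowest is 4393 (Policy B).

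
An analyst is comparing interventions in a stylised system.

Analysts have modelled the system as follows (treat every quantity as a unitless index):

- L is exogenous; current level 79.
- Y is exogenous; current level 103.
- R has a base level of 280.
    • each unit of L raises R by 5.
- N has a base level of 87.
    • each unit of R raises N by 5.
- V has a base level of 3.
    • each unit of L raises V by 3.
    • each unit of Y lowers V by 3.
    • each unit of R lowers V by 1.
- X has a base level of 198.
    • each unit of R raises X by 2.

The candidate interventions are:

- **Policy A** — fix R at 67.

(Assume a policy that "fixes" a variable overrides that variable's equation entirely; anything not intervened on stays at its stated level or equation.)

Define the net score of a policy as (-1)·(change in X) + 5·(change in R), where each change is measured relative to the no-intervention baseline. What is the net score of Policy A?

Baseline:
  L = 79
  R = 280 + 5·79 = 675
  X = 198 + 2·675 = 1548
Policy A (R := 67):
  L = 79
  R = 67
  X = 198 + 2·67 = 332
ΔX = 332 − 1548 = -1216; ΔR = 67 − 675 = -608
Score = (-1)·(-1216) + 5·(-608) = -1824

-1824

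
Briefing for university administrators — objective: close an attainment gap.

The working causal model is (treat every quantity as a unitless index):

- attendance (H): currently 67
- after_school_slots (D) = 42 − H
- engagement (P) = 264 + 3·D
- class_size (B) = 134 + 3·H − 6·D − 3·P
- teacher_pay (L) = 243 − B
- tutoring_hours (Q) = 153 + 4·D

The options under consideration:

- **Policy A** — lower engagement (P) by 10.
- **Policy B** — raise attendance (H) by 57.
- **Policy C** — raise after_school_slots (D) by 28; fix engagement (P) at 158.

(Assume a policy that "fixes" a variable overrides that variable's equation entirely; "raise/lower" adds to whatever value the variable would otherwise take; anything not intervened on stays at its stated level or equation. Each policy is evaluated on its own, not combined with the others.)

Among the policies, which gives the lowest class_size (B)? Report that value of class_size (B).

-157

Policy A (P − 10):
  H = 67
  D = 42 − 67 = -25
  P = 264 + 3·(-25) (−10 from intervention) = 179
  B = 134 + 3·67 − 6·(-25) − 3·179 = -52
Policy B (H + 57):
  H = 67 + 57 = 124
  D = 42 − 124 = -82
  P = 264 + 3·(-82) = 18
  B = 134 + 3·124 − 6·(-82) − 3·18 = 944
Policy C (D + 28, P := 158):
  H = 67
  D = 42 − 67 (+28 from intervention) = 3
  P = 158
  B = 134 + 3·67 − 6·3 − 3·158 = -157
Comparing — Policy A: B=-52, Policy B: B=944, Policy C: B=-157. Lowest is -157 (Policy C).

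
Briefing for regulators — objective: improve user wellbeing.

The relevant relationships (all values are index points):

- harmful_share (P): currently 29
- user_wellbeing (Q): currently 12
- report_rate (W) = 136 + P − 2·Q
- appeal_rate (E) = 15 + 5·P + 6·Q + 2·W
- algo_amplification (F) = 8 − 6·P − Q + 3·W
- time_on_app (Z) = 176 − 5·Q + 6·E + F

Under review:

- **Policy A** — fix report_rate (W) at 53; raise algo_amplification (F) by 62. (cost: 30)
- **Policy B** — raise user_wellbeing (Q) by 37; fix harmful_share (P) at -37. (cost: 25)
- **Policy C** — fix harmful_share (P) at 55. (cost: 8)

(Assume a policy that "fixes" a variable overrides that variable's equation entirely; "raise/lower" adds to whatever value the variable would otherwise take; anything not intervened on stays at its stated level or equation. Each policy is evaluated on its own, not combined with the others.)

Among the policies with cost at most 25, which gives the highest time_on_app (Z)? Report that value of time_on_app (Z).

Policy B (Q + 37, P := -37):
  P = -37
  Q = 12 + 37 = 49
  W = 136 + (-37) − 2·49 = 1
  E = 15 + 5·(-37) + 6·49 + 2·1 = 126
  F = 8 − 6·(-37) − 49 + 3·1 = 184
  Z = 176 − 5·49 + 6·126 + 184 = 871
Policy C (P := 55):
  P = 55
  Q = 12
  W = 136 + 55 − 2·12 = 167
  E = 15 + 5·55 + 6·12 + 2·167 = 696
  F = 8 − 6·55 − 12 + 3·167 = 167
  Z = 176 − 5·12 + 6·696 + 167 = 4459
Comparing — Policy B: Z=871, Policy C: Z=4459. Highest is 4459 (Policy C).

4459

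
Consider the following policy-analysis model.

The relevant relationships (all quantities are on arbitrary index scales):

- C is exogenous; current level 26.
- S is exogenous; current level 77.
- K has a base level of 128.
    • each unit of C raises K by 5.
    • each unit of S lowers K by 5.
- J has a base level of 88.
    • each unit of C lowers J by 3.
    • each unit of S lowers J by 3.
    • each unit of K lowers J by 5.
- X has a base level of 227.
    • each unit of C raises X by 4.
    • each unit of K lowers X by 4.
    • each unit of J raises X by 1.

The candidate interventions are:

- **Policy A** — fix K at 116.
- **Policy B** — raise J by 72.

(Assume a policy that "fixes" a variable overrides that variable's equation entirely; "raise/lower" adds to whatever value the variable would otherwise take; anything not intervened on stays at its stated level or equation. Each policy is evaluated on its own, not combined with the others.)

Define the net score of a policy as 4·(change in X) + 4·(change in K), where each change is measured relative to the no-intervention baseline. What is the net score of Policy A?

Baseline:
  C = 26
  S = 77
  K = 128 + 5·26 − 5·77 = -127
  J = 88 − 3·26 − 3·77 − 5·(-127) = 414
  X = 227 + 4·26 − 4·(-127) + 414 = 1253
Policy A (K := 116):
  C = 26
  S = 77
  K = 116
  J = 88 − 3·26 − 3·77 − 5·116 = -801
  X = 227 + 4·26 − 4·116 + (-801) = -934
ΔX = -934 − 1253 = -2187; ΔK = 116 − (-127) = 243
Score = 4·(-2187) + 4·243 = -7776

-7776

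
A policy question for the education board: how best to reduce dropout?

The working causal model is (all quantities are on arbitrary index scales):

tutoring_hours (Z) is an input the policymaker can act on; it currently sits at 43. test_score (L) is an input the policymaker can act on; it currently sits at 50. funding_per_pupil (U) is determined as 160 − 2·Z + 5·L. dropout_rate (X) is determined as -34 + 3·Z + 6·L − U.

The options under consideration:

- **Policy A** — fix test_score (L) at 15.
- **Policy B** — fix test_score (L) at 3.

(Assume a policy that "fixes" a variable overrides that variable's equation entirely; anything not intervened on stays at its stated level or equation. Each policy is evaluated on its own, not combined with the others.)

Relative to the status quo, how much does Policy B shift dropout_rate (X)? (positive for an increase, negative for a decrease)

Baseline:
  Z = 43
  L = 50
  U = 160 − 2·43 + 5·50 = 324
  X = -34 + 3·43 + 6·50 − 324 = 71
Policy B (L := 3):
  Z = 43
  L = 3
  U = 160 − 2·43 + 5·3 = 89
  X = -34 + 3·43 + 6·3 − 89 = 24
Change in X: 24 − 71 = -47

-47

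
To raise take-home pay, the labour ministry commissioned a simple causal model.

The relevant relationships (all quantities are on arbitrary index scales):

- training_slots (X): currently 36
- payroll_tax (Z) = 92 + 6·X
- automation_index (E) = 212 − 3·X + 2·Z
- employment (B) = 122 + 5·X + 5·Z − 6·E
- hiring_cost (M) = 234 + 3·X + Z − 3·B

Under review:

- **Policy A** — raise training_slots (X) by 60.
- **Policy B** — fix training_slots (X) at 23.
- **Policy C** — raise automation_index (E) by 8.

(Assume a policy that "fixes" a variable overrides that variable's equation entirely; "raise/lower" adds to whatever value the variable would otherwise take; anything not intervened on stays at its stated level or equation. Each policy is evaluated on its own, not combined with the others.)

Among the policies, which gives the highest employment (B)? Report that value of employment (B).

-2231

Policy A (X + 60):
  X = 36 + 60 = 96
  Z = 92 + 6·96 = 668
  E = 212 − 3·96 + 2·668 = 1260
  B = 122 + 5·96 + 5·668 − 6·1260 = -3618
Policy B (X := 23):
  X = 23
  Z = 92 + 6·23 = 230
  E = 212 − 3·23 + 2·230 = 603
  B = 122 + 5·23 + 5·230 − 6·603 = -2231
Policy C (E + 8):
  X = 36
  Z = 92 + 6·36 = 308
  E = 212 − 3·36 + 2·308 (+8 from intervention) = 728
  B = 122 + 5·36 + 5·308 − 6·728 = -2526
Comparing — Policy A: B=-3618, Policy B: B=-2231, Policy C: B=-2526. Highest is -2231 (Policy B).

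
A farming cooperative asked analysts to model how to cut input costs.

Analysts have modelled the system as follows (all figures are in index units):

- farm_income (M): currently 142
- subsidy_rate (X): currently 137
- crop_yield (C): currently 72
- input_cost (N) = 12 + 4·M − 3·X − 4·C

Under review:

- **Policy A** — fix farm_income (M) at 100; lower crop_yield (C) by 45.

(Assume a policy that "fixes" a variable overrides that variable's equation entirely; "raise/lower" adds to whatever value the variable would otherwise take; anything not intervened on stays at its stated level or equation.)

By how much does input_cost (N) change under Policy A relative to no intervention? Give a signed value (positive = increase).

Baseline:
  M = 142
  X = 137
  C = 72
  N = 12 + 4·142 − 3·137 − 4·72 = -119
Policy A (M := 100, C − 45):
  M = 100
  X = 137
  C = 72 − 45 = 27
  N = 12 + 4·100 − 3·137 − 4·27 = -107
Change in N: -107 − (-119) = 12

12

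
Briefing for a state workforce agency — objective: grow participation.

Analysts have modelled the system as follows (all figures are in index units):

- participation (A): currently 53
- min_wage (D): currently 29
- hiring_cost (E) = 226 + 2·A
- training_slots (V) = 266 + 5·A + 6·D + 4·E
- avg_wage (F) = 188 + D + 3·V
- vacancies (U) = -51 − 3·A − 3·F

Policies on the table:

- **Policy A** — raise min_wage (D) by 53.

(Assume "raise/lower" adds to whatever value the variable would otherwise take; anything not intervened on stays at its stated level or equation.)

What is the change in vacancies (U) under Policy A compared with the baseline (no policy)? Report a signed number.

Baseline:
  A = 53
  D = 29
  E = 226 + 2·53 = 332
  V = 266 + 5·53 + 6·29 + 4·332 = 2033
  F = 188 + 29 + 3·2033 = 6316
  U = -51 − 3·53 − 3·6316 = -19158
Policy A (D + 53):
  A = 53
  D = 29 + 53 = 82
  E = 226 + 2·53 = 332
  V = 266 + 5·53 + 6·82 + 4·332 = 2351
  F = 188 + 82 + 3·2351 = 7323
  U = -51 − 3·53 − 3·7323 = -22179
Change in U: -22179 − (-19158) = -3021

-3021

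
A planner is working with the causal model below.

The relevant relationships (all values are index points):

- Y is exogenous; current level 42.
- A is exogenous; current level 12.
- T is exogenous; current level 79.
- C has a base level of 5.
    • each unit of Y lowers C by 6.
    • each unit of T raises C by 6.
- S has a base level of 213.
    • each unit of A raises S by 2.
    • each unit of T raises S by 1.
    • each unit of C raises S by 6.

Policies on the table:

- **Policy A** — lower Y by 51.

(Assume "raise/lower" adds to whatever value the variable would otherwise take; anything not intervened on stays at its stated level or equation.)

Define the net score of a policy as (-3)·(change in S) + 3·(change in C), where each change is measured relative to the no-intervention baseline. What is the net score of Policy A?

-4590

Baseline:
  Y = 42
  A = 12
  T = 79
  C = 5 − 6·42 + 6·79 = 227
  S = 213 + 2·12 + 79 + 6·227 = 1678
Policy A (Y − 51):
  Y = 42 − 51 = -9
  A = 12
  T = 79
  C = 5 − 6·(-9) + 6·79 = 533
  S = 213 + 2·12 + 79 + 6·533 = 3514
ΔS = 3514 − 1678 = 1836; ΔC = 533 − 227 = 306
Score = (-3)·1836 + 3·306 = -4590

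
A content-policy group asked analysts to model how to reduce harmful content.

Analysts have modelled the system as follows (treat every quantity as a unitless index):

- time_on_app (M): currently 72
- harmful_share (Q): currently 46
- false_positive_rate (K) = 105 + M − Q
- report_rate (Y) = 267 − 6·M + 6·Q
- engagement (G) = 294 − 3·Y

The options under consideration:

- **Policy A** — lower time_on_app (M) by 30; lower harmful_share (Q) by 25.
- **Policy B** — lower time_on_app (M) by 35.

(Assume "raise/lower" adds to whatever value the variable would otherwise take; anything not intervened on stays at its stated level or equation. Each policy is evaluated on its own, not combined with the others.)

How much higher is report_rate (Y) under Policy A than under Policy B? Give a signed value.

-180

Policy A (M − 30, Q − 25):
  M = 72 − 30 = 42
  Q = 46 − 25 = 21
  Y = 267 − 6·42 + 6·21 = 141
Policy B (M − 35):
  M = 72 − 35 = 37
  Q = 46
  Y = 267 − 6·37 + 6·46 = 321
Y: 141 − 321 = -180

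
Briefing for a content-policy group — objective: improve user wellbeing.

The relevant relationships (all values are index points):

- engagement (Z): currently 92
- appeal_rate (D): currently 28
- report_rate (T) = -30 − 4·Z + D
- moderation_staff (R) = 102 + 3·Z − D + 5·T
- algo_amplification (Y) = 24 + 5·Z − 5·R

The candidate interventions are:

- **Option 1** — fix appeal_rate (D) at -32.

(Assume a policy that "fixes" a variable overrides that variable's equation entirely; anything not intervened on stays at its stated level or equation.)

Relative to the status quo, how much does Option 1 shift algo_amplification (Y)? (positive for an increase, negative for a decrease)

1200

Baseline:
  Z = 92
  D = 28
  T = -30 − 4·92 + 28 = -370
  R = 102 + 3·92 − 28 + 5·(-370) = -1500
  Y = 24 + 5·92 − 5·(-1500) = 7984
Option 1 (D := -32):
  Z = 92
  D = -32
  T = -30 − 4·92 + (-32) = -430
  R = 102 + 3·92 − (-32) + 5·(-430) = -1740
  Y = 24 + 5·92 − 5·(-1740) = 9184
Change in Y: 9184 − 7984 = 1200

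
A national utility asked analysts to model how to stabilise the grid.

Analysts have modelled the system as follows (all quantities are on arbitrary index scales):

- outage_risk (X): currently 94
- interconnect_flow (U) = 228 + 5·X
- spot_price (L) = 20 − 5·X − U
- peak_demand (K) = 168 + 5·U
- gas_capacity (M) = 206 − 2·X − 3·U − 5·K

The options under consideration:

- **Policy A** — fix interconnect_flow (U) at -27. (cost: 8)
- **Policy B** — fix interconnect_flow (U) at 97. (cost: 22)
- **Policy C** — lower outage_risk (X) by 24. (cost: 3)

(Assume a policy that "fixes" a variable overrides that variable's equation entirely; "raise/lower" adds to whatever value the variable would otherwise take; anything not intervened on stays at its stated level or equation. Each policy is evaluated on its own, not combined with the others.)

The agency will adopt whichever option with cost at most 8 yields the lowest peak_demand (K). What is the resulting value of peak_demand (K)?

33

Policy A (U := -27):
  X = 94
  U = -27
  K = 168 + 5·(-27) = 33
Policy C (X − 24):
  X = 94 − 24 = 70
  U = 228 + 5·70 = 578
  K = 168 + 5·578 = 3058
Comparing — Policy A: K=33, Policy C: K=3058. Lowest is 33 (Policy A).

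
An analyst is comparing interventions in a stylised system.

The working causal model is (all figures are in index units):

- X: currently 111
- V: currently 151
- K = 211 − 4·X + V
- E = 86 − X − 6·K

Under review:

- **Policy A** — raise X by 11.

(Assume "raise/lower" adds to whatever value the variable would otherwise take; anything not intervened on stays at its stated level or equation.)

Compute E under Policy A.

720

Policy A (X + 11):
  X = 111 + 11 = 122
  V = 151
  K = 211 − 4·122 + 151 = -126
  E = 86 − 122 − 6·(-126) = 720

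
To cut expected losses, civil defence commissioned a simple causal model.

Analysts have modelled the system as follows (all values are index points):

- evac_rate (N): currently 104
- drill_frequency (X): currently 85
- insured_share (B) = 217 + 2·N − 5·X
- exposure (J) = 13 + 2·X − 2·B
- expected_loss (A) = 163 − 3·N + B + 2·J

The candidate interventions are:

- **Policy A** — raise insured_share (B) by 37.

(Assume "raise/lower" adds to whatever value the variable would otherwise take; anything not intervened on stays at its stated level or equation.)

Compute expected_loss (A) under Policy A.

106

Policy A (B + 37):
  N = 104
  X = 85
  B = 217 + 2·104 − 5·85 (+37 from intervention) = 37
  J = 13 + 2·85 − 2·37 = 109
  A = 163 − 3·104 + 37 + 2·109 = 106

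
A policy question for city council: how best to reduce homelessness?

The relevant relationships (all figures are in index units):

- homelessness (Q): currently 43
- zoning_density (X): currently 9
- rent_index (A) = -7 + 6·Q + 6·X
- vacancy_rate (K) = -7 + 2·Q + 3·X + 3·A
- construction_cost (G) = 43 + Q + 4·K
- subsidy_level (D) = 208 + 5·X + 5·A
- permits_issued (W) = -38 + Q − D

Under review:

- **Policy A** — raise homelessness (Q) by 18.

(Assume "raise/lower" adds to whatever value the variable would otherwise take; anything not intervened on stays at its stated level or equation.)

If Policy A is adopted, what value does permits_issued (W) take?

Policy A (Q + 18):
  Q = 43 + 18 = 61
  X = 9
  A = -7 + 6·61 + 6·9 = 413
  D = 208 + 5·9 + 5·413 = 2318
  W = -38 + 61 − 2318 = -2295

-2295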